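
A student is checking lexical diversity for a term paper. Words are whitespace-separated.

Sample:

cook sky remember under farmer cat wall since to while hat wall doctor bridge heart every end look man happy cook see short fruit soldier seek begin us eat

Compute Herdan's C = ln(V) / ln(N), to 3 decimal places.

0.979

N = 29, V = 27.
ln(V) = 3.295837, ln(N) = 3.367296
C = 3.295837 / 3.367296 = 0.979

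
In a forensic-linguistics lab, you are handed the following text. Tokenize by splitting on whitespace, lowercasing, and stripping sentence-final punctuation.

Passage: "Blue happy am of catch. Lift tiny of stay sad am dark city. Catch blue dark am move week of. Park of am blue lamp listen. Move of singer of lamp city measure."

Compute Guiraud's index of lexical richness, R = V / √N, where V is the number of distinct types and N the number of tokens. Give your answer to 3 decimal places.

3.133

N = 33, V = 18.
√N = 5.744563
R = 18 / 5.744563 = 3.133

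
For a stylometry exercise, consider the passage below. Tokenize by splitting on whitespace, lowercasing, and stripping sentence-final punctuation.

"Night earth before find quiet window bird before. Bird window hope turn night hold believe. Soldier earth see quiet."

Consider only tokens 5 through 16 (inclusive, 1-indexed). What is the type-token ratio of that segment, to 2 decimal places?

0.83

Segment tokens 5–16: quiet, window, bird, before, bird, window, hope, turn, night, hold, believe, soldier
Segment N = 12, segment V = 10.
TTR = 10 / 12 = 0.83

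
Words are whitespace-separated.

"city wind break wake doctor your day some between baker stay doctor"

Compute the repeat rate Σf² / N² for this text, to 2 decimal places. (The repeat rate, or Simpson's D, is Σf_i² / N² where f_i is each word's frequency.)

Frequencies: doctor:2, city:1, wind:1, break:1, wake:1, your:1, day:1, some:1, between:1, baker:1, stay:1
Σf² = 14; N² = 144
Repeat rate = 14 / 144 = 0.10

0.10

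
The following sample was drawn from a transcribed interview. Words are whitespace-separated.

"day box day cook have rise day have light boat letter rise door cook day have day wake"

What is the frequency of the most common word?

5

Frequencies: day:5, have:3, cook:2, rise:2, box:1, light:1, boat:1, letter:1, door:1, wake:1
Most common: 'day' with frequency 5.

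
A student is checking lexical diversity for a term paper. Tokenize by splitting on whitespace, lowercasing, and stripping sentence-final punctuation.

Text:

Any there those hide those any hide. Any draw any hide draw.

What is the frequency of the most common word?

Frequencies: any:4, hide:3, those:2, draw:2, there:1
Most common: 'any' with frequency 4.

4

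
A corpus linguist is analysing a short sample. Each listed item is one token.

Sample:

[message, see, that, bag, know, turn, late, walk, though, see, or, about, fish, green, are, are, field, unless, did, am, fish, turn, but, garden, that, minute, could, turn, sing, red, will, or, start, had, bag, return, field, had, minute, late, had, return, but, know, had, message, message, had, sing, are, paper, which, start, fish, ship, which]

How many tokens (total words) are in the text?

56

Tokens: message, see, that, bag, know, turn, late, walk, though, see, or, about, fish, green, are, are, field, unless, did, am, fish, turn, but, garden, that, minute, could, turn, sing, red, will, or, start, had, bag, return, field, had, minute, late, had, return, but, know, had, message, message, had, sing, are, paper, which, start, fish, ship, which
N = 56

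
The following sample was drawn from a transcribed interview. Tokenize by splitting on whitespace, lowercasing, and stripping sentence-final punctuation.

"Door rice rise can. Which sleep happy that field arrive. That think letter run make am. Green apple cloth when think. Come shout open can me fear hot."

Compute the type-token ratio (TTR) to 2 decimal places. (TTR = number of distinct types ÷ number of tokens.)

N = 28 tokens, V = 25 types.
TTR = V / N = 25 / 28 = 0.89

0.89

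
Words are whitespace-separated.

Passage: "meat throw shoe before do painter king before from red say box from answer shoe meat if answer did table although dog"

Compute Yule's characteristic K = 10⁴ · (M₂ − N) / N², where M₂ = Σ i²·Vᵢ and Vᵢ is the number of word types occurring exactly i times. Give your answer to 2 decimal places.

Frequencies: meat:2, shoe:2, before:2, from:2, answer:2, throw:1, do:1, painter:1, king:1, red:1, say:1, box:1, if:1, did:1, table:1, although:1, dog:1
N = 22. Frequency spectrum: V_1=12, V_2=5
M₂ = 1²·12 + 2²·5 = 32
K = 10000 × (32 − 22) / 22² = 206.61

206.61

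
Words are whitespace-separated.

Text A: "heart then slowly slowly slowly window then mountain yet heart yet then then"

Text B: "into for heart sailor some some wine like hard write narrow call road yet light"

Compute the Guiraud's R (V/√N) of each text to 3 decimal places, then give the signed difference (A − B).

A: V=6, N=13, R=1.664
B: V=14, N=15, R=3.615
Difference = 1.664 − 3.615 = -1.951

-1.951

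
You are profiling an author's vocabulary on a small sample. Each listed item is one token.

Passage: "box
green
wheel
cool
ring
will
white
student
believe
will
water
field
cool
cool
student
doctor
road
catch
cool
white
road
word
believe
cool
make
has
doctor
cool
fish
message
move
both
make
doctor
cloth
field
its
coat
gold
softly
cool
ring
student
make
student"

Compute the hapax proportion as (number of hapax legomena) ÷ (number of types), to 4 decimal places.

0.6154

Frequencies: cool:7, student:4, doctor:3, make:3, ring:2, will:2, white:2, believe:2, field:2, road:2, box:1, green:1, wheel:1, water:1, catch:1, word:1, has:1, fish:1, message:1, move:1, … (6 more, each freq 1)
Hapax count = 16; type count = 26.
Ratio = 16 / 26 = 0.6154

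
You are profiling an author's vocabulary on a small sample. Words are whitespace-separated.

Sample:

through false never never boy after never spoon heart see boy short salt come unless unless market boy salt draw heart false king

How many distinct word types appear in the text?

Distinct types: {after, boy, come, draw, false, heart, king, market, never, salt, see, short, spoon, through, unless}
V = 15

15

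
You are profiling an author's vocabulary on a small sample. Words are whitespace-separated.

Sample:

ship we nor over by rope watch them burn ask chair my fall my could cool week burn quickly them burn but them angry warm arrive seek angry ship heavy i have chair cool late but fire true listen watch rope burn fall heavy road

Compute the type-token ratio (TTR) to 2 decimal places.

N = 45 tokens, V = 30 types.
TTR = V / N = 30 / 45 = 0.67

0.67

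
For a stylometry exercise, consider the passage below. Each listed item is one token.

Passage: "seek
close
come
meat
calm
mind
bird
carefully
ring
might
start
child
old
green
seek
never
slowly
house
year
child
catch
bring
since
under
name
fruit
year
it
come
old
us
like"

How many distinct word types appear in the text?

Distinct types: {bird, bring, calm, carefully, catch, child, close, come, fruit, green, house, it, like, meat, might, mind, name, never, old, ring, seek, since, slowly, start, under, us, year}
V = 27

27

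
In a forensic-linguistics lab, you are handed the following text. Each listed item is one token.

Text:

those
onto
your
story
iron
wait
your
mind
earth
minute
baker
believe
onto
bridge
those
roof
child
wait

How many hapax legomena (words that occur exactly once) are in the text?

Frequencies: those:2, onto:2, your:2, wait:2, story:1, iron:1, mind:1, earth:1, minute:1, baker:1, believe:1, bridge:1, roof:1, child:1
Hapax (freq=1): baker, believe, bridge, child, earth, iron, mind, minute, roof, story

10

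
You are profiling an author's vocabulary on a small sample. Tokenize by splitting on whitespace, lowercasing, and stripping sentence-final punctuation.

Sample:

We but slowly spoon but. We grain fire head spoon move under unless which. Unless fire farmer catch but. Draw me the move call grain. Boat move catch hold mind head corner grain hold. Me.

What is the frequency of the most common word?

Frequencies: but:3, grain:3, move:3, we:2, spoon:2, fire:2, head:2, unless:2, catch:2, me:2, hold:2, slowly:1, under:1, which:1, farmer:1, draw:1, the:1, call:1, boat:1, mind:1, … (1 more, each freq 1)
Most common: 'but' with frequency 3.

3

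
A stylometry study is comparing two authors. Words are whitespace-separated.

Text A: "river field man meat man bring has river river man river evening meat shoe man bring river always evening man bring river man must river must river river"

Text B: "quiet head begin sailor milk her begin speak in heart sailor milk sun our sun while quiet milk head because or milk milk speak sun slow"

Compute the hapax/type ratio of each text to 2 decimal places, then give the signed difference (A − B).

-0.13

A: hapax=4, V=10, ratio=0.40
B: hapax=8, V=15, ratio=0.53
Difference = 0.40 − 0.53 = -0.13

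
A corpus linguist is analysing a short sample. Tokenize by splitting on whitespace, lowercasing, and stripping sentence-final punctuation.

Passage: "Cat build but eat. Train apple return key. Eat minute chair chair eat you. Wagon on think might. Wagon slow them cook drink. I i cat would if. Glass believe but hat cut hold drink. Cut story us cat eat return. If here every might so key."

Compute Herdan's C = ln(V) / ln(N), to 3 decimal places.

N = 47, V = 32.
ln(V) = 3.465736, ln(N) = 3.850148
C = 3.465736 / 3.850148 = 0.900

0.900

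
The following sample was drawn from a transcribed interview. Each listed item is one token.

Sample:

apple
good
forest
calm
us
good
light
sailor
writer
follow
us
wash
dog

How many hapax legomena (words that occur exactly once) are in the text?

Frequencies: good:2, us:2, apple:1, forest:1, calm:1, light:1, sailor:1, writer:1, follow:1, wash:1, dog:1
Hapax (freq=1): apple, calm, dog, follow, forest, light, sailor, wash, writer

9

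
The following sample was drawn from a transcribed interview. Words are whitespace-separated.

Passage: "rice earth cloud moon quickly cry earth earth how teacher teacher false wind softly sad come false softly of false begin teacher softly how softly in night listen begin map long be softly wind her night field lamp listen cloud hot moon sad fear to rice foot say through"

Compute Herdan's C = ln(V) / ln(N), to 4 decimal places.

0.8739

N = 49, V = 30.
ln(V) = 3.401197, ln(N) = 3.891820
C = 3.401197 / 3.891820 = 0.8739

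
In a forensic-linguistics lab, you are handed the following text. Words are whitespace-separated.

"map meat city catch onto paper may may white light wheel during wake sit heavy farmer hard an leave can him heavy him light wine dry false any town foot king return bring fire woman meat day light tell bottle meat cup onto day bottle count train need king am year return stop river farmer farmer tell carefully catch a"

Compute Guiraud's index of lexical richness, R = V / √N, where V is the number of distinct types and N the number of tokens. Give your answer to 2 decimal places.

N = 60, V = 44.
√N = 7.745967
R = 44 / 7.745967 = 5.68

5.68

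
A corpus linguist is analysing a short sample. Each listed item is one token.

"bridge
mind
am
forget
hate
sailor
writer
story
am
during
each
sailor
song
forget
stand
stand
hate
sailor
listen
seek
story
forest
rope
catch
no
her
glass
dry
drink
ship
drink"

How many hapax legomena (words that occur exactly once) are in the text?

Frequencies: sailor:3, am:2, forget:2, hate:2, story:2, stand:2, drink:2, bridge:1, mind:1, writer:1, during:1, each:1, song:1, listen:1, seek:1, forest:1, rope:1, catch:1, no:1, her:1, … (3 more, each freq 1)
Hapax (freq=1): bridge, catch, dry, during, each, forest, glass, her, listen, mind, no, rope, seek, ship, song, writer

16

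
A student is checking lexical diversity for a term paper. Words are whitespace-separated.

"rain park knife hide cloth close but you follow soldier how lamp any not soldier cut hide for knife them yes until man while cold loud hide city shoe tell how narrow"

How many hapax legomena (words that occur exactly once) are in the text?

23

Frequencies: hide:3, knife:2, soldier:2, how:2, rain:1, park:1, cloth:1, close:1, but:1, you:1, follow:1, lamp:1, any:1, not:1, cut:1, for:1, them:1, yes:1, until:1, man:1, … (7 more, each freq 1)
Hapax (freq=1): any, but, city, close, cloth, cold, cut, follow, for, lamp, loud, man, narrow, not, park, rain, shoe, tell, them, until, while, yes, you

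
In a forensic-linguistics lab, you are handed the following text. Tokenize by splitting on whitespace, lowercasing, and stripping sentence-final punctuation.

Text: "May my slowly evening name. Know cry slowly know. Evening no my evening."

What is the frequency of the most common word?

Frequencies: evening:3, my:2, slowly:2, know:2, may:1, name:1, cry:1, no:1
Most common: 'evening' with frequency 3.

3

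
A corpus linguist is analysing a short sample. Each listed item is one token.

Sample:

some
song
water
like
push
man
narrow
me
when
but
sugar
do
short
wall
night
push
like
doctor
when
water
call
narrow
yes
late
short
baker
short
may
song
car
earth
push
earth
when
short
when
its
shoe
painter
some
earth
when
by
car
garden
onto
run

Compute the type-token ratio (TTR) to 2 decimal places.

0.64

N = 47 tokens, V = 30 types.
TTR = V / N = 30 / 47 = 0.64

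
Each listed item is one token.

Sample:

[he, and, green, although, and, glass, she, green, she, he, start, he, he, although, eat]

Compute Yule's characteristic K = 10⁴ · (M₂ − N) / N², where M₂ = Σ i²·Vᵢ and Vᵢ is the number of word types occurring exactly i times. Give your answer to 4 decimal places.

Frequencies: he:4, and:2, green:2, although:2, she:2, glass:1, start:1, eat:1
N = 15. Frequency spectrum: V_1=3, V_2=4, V_4=1
M₂ = 1²·3 + 2²·4 + 4²·1 = 35
K = 10000 × (35 − 15) / 15² = 888.8889

888.8889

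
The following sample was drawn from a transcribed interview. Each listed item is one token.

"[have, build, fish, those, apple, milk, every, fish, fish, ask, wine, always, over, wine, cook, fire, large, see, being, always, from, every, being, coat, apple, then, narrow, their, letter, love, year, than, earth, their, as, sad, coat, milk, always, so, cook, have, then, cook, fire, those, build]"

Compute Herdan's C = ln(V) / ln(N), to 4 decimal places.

N = 47, V = 29.
ln(V) = 3.367296, ln(N) = 3.850148
C = 3.367296 / 3.850148 = 0.8746

0.8746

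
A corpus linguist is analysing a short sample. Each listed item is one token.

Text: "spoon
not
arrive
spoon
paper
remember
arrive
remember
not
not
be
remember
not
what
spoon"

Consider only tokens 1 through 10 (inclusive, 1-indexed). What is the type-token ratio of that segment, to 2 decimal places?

Segment tokens 1–10: spoon, not, arrive, spoon, paper, remember, arrive, remember, not, not
Segment N = 10, segment V = 5.
TTR = 5 / 10 = 0.50

0.50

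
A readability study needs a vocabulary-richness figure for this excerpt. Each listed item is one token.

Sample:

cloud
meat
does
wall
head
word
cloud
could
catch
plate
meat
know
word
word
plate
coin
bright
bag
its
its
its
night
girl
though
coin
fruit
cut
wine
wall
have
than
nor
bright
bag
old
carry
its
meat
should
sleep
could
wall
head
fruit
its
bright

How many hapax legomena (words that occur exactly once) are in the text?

15

Frequencies: its:5, meat:3, wall:3, word:3, bright:3, cloud:2, head:2, could:2, plate:2, coin:2, bag:2, fruit:2, does:1, catch:1, know:1, night:1, girl:1, though:1, cut:1, wine:1, … (7 more, each freq 1)
Hapax (freq=1): carry, catch, cut, does, girl, have, know, night, nor, old, should, sleep, than, though, wine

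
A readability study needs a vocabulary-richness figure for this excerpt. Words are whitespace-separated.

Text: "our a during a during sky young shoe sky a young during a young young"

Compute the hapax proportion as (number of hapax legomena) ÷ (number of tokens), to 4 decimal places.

0.1333

Frequencies: a:4, young:4, during:3, sky:2, our:1, shoe:1
Hapax count = 2; token count = 15.
Ratio = 2 / 15 = 0.1333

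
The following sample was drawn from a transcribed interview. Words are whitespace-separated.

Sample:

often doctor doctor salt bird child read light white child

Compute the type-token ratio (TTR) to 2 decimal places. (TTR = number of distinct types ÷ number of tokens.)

0.80

N = 10 tokens, V = 8 types.
TTR = V / N = 8 / 10 = 0.80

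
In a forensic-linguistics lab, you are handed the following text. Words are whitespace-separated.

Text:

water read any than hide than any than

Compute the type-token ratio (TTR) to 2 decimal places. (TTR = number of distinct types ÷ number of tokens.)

N = 8 tokens, V = 5 types.
TTR = V / N = 5 / 8 = 0.63

0.63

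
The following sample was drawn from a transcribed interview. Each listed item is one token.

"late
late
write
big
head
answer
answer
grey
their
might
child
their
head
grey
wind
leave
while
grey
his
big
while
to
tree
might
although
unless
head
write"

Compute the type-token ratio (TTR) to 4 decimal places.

0.6071

N = 28 tokens, V = 17 types.
TTR = V / N = 17 / 28 = 0.6071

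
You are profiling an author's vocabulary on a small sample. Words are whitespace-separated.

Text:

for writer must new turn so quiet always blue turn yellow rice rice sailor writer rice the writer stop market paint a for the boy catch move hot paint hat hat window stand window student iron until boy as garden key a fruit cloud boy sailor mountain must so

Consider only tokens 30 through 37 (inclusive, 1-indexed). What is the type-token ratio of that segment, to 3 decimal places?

Segment tokens 30–37: hat, hat, window, stand, window, student, iron, until
Segment N = 8, segment V = 6.
TTR = 6 / 8 = 0.750

0.750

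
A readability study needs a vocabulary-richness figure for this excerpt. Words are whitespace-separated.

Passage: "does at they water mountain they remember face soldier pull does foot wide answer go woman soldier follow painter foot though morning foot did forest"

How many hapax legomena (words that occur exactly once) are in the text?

16

Frequencies: foot:3, does:2, they:2, soldier:2, at:1, water:1, mountain:1, remember:1, face:1, pull:1, wide:1, answer:1, go:1, woman:1, follow:1, painter:1, though:1, morning:1, did:1, forest:1
Hapax (freq=1): answer, at, did, face, follow, forest, go, morning, mountain, painter, pull, remember, though, water, wide, woman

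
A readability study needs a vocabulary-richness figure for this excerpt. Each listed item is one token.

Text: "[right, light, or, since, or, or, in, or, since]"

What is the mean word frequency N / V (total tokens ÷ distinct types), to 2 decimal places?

1.80

N = 9 tokens, V = 5 types.
Mean frequency = N / V = 9 / 5 = 1.80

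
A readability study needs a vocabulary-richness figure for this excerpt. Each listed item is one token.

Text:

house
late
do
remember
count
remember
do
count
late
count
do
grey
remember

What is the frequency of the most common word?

Frequencies: do:3, remember:3, count:3, late:2, house:1, grey:1
Most common: 'do' with frequency 3.

3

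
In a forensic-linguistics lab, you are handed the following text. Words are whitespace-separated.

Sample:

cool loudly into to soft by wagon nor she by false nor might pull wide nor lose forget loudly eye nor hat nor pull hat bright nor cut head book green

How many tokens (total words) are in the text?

Tokens: cool, loudly, into, to, soft, by, wagon, nor, she, by, false, nor, might, pull, wide, nor, lose, forget, loudly, eye, nor, hat, nor, pull, hat, bright, nor, cut, head, book, green
N = 31

31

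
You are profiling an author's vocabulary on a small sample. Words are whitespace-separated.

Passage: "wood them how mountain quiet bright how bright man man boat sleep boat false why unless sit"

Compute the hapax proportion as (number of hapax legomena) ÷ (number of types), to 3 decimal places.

0.692

Frequencies: how:2, bright:2, man:2, boat:2, wood:1, them:1, mountain:1, quiet:1, sleep:1, false:1, why:1, unless:1, sit:1
Hapax count = 9; type count = 13.
Ratio = 9 / 13 = 0.692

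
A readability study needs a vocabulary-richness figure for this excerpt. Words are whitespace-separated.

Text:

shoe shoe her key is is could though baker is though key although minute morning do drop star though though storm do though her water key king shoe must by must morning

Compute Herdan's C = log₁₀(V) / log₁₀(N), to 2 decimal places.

0.83

N = 32, V = 18.
log₁₀(V) = 1.255273, log₁₀(N) = 1.505150
C = 1.255273 / 1.505150 = 0.83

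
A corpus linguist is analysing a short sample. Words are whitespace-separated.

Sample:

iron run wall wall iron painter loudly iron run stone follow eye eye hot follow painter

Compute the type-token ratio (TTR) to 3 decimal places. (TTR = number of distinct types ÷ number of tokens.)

N = 16 tokens, V = 9 types.
TTR = V / N = 9 / 16 = 0.563

0.563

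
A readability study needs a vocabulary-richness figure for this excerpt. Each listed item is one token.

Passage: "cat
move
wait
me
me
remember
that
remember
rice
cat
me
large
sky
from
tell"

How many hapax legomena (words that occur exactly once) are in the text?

8

Frequencies: me:3, cat:2, remember:2, move:1, wait:1, that:1, rice:1, large:1, sky:1, from:1, tell:1
Hapax (freq=1): from, large, move, rice, sky, tell, that, wait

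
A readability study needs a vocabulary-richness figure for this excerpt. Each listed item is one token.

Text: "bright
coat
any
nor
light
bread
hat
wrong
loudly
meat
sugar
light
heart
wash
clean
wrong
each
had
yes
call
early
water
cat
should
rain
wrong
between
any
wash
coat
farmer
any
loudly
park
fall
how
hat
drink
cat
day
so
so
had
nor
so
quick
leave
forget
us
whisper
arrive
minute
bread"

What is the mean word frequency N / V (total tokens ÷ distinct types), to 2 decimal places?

N = 53 tokens, V = 38 types.
Mean frequency = N / V = 53 / 38 = 1.39

1.39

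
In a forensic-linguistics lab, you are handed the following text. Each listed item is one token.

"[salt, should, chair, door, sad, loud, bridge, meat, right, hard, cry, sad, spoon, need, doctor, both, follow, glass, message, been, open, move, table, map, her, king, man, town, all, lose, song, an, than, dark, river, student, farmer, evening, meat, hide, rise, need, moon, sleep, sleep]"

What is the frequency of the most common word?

2

Frequencies: sad:2, meat:2, need:2, sleep:2, salt:1, should:1, chair:1, door:1, loud:1, bridge:1, right:1, hard:1, cry:1, spoon:1, doctor:1, both:1, follow:1, glass:1, message:1, been:1, … (21 more, each freq 1)
Most common: 'sad' with frequency 2.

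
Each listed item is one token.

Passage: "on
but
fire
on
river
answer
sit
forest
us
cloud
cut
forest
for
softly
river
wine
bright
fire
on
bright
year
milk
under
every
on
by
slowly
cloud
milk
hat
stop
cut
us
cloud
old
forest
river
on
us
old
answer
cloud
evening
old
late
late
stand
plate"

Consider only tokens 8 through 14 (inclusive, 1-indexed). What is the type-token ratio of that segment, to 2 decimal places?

0.86

Segment tokens 8–14: forest, us, cloud, cut, forest, for, softly
Segment N = 7, segment V = 6.
TTR = 6 / 7 = 0.86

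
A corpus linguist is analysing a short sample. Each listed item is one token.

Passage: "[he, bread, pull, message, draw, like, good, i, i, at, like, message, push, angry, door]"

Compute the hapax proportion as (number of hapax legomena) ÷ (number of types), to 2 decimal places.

Frequencies: message:2, like:2, i:2, he:1, bread:1, pull:1, draw:1, good:1, at:1, push:1, angry:1, door:1
Hapax count = 9; type count = 12.
Ratio = 9 / 12 = 0.75

0.75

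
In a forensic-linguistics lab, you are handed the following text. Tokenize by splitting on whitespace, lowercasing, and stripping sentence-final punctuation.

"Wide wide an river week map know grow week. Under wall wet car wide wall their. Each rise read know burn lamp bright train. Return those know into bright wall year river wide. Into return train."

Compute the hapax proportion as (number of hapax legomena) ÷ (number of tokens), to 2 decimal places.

Frequencies: wide:4, know:3, wall:3, river:2, week:2, bright:2, train:2, return:2, into:2, an:1, map:1, grow:1, under:1, wet:1, car:1, their:1, each:1, rise:1, read:1, burn:1, … (3 more, each freq 1)
Hapax count = 14; token count = 36.
Ratio = 14 / 36 = 0.39

0.39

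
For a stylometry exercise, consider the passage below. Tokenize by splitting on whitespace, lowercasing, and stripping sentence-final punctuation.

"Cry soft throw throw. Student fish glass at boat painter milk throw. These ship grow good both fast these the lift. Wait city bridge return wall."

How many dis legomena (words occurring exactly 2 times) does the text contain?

Frequencies: throw:3, these:2, cry:1, soft:1, student:1, fish:1, glass:1, at:1, boat:1, painter:1, milk:1, ship:1, grow:1, good:1, both:1, fast:1, the:1, lift:1, wait:1, city:1, … (3 more, each freq 1)
Words with frequency 2: these

1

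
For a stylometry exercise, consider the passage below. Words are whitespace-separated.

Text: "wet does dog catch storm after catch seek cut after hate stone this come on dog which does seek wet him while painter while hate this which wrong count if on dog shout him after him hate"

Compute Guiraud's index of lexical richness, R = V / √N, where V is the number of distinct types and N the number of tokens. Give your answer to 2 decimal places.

N = 37, V = 21.
√N = 6.082763
R = 21 / 6.082763 = 3.45

3.45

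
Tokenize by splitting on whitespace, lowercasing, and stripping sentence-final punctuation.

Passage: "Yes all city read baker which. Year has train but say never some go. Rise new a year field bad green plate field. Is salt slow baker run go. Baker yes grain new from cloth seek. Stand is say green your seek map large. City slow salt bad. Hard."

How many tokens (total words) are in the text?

Tokens: yes, all, city, read, baker, which, year, has, train, but, say, never, some, go, rise, new, a, year, field, bad, green, plate, field, is, salt, slow, baker, run, go, baker, yes, grain, new, from, cloth, seek, stand, is, say, green, your, seek, map, large, city, slow, salt, bad, hard
N = 49

49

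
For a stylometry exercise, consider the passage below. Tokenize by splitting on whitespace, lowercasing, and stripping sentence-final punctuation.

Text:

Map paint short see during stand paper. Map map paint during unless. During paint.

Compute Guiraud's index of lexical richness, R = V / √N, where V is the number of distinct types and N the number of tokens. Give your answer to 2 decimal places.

2.14

N = 14, V = 8.
√N = 3.741657
R = 8 / 3.741657 = 2.14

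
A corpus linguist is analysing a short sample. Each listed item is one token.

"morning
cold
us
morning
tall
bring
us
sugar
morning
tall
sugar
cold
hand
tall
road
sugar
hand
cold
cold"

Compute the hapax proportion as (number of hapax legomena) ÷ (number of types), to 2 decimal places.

Frequencies: cold:4, morning:3, tall:3, sugar:3, us:2, hand:2, bring:1, road:1
Hapax count = 2; type count = 8.
Ratio = 2 / 8 = 0.25

0.25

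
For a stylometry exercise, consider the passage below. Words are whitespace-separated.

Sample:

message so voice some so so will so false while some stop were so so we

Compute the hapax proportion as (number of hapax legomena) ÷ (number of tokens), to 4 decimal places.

Frequencies: so:6, some:2, message:1, voice:1, will:1, false:1, while:1, stop:1, were:1, we:1
Hapax count = 8; token count = 16.
Ratio = 8 / 16 = 0.5000

0.5000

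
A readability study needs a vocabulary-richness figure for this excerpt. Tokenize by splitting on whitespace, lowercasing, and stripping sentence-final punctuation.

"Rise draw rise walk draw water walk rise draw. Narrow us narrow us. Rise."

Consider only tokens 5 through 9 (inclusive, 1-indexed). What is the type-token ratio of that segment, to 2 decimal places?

Segment tokens 5–9: draw, water, walk, rise, draw
Segment N = 5, segment V = 4.
TTR = 4 / 5 = 0.80

0.80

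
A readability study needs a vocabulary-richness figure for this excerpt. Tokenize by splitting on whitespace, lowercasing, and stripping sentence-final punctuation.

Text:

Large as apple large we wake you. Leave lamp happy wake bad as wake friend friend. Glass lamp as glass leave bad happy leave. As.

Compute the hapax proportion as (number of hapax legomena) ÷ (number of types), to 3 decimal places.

Frequencies: as:4, wake:3, leave:3, large:2, lamp:2, happy:2, bad:2, friend:2, glass:2, apple:1, we:1, you:1
Hapax count = 3; type count = 12.
Ratio = 3 / 12 = 0.250

0.250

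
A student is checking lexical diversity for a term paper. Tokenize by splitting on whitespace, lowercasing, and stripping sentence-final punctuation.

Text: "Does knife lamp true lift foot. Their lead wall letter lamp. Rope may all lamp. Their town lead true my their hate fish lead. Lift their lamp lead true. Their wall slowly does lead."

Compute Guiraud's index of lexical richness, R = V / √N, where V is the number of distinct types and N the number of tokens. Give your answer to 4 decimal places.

N = 34, V = 18.
√N = 5.830952
R = 18 / 5.830952 = 3.0870

3.0870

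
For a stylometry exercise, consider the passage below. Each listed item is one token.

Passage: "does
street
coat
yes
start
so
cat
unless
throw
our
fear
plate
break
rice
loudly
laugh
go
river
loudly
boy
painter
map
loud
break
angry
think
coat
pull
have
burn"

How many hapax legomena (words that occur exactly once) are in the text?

Frequencies: coat:2, break:2, loudly:2, does:1, street:1, yes:1, start:1, so:1, cat:1, unless:1, throw:1, our:1, fear:1, plate:1, rice:1, laugh:1, go:1, river:1, boy:1, painter:1, … (7 more, each freq 1)
Hapax (freq=1): angry, boy, burn, cat, does, fear, go, have, laugh, loud, map, our, painter, plate, pull, rice, river, so, start, street, think, throw, unless, yes

24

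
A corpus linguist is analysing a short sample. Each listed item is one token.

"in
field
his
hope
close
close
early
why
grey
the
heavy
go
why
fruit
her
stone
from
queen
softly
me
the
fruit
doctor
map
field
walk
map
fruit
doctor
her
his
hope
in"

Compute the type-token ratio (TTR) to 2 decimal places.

N = 33 tokens, V = 21 types.
TTR = V / N = 21 / 33 = 0.64

0.64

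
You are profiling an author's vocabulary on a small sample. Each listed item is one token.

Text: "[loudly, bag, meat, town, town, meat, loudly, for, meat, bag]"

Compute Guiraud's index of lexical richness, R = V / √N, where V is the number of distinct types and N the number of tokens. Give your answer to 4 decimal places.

1.5811

N = 10, V = 5.
√N = 3.162278
R = 5 / 3.162278 = 1.5811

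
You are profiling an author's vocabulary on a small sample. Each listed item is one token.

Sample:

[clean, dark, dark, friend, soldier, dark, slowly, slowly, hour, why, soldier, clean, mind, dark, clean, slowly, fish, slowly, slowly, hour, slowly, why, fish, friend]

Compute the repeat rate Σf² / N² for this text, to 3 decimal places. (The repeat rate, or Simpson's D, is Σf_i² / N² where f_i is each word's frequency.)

0.142

Frequencies: slowly:6, dark:4, clean:3, friend:2, soldier:2, hour:2, why:2, fish:2, mind:1
Σf² = 82; N² = 576
Repeat rate = 82 / 576 = 0.142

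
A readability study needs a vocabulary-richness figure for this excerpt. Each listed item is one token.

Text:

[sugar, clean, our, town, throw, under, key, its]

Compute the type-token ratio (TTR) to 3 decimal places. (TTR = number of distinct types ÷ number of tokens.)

1.000

N = 8 tokens, V = 8 types.
TTR = V / N = 8 / 8 = 1.000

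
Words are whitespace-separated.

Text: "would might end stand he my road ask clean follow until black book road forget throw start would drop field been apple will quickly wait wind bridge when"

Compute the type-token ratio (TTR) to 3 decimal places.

0.929

N = 28 tokens, V = 26 types.
TTR = V / N = 26 / 28 = 0.929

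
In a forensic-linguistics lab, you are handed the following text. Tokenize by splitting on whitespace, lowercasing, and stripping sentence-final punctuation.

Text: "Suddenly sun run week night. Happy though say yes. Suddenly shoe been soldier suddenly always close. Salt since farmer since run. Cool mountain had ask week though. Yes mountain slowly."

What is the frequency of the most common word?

3

Frequencies: suddenly:3, run:2, week:2, though:2, yes:2, since:2, mountain:2, sun:1, night:1, happy:1, say:1, shoe:1, been:1, soldier:1, always:1, close:1, salt:1, farmer:1, cool:1, had:1, … (2 more, each freq 1)
Most common: 'suddenly' with frequency 3.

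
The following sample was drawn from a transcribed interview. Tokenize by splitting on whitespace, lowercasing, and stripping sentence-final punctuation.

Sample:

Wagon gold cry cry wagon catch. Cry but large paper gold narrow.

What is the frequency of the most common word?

3

Frequencies: cry:3, wagon:2, gold:2, catch:1, but:1, large:1, paper:1, narrow:1
Most common: 'cry' with frequency 3.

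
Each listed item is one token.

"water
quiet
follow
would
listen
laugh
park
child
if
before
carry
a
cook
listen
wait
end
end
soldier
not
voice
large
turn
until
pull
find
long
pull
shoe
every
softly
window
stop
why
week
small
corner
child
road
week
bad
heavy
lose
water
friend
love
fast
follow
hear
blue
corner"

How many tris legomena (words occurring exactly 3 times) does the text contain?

Frequencies: water:2, follow:2, listen:2, child:2, end:2, pull:2, week:2, corner:2, quiet:1, would:1, laugh:1, park:1, if:1, before:1, carry:1, a:1, cook:1, wait:1, soldier:1, not:1, … (22 more, each freq 1)
Words with frequency 3: (none)

0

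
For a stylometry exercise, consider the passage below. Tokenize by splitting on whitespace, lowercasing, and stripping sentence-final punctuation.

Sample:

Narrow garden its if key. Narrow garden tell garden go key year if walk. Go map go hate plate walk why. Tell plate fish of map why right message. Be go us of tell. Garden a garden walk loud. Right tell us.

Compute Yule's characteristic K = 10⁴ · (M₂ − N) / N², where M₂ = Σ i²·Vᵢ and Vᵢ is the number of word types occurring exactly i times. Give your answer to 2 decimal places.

385.49

Frequencies: garden:5, tell:4, go:4, walk:3, narrow:2, if:2, key:2, map:2, plate:2, why:2, of:2, right:2, us:2, its:1, year:1, hate:1, fish:1, message:1, be:1, a:1, … (1 more, each freq 1)
N = 42. Frequency spectrum: V_1=8, V_2=9, V_3=1, V_4=2, V_5=1
M₂ = 1²·8 + 2²·9 + 3²·1 + 4²·2 + 5²·1 = 110
K = 10000 × (110 − 42) / 42² = 385.49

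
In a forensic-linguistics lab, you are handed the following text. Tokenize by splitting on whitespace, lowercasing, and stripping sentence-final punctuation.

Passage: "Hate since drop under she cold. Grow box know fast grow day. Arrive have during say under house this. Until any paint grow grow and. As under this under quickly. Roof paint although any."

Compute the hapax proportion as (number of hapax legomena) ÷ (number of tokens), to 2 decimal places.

Frequencies: under:4, grow:4, this:2, any:2, paint:2, hate:1, since:1, drop:1, she:1, cold:1, box:1, know:1, fast:1, day:1, arrive:1, have:1, during:1, say:1, house:1, until:1, … (5 more, each freq 1)
Hapax count = 20; token count = 34.
Ratio = 20 / 34 = 0.59

0.59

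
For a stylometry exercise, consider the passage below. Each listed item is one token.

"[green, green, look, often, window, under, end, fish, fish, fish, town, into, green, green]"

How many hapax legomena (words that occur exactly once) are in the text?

7

Frequencies: green:4, fish:3, look:1, often:1, window:1, under:1, end:1, town:1, into:1
Hapax (freq=1): end, into, look, often, town, under, window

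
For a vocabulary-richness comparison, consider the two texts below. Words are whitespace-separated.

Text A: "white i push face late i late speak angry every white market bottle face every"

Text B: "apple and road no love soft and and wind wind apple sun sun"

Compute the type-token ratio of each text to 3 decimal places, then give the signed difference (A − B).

0.052

TTR(A) = 10/15 = 0.667
TTR(B) = 8/13 = 0.615
Difference = 0.667 − 0.615 = 0.052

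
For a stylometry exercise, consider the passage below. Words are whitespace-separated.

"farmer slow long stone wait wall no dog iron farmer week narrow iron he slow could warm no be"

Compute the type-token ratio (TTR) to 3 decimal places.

0.789

N = 19 tokens, V = 15 types.
TTR = V / N = 15 / 19 = 0.789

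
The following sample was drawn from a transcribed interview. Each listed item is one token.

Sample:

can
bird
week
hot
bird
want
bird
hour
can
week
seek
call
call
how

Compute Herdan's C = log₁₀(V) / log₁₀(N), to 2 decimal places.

0.83

N = 14, V = 9.
log₁₀(V) = 0.954243, log₁₀(N) = 1.146128
C = 0.954243 / 1.146128 = 0.83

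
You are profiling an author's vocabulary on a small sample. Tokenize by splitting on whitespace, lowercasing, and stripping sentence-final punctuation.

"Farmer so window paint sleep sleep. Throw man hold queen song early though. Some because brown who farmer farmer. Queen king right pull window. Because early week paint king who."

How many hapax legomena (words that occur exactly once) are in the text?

Frequencies: farmer:3, window:2, paint:2, sleep:2, queen:2, early:2, because:2, who:2, king:2, so:1, throw:1, man:1, hold:1, song:1, though:1, some:1, brown:1, right:1, pull:1, week:1
Hapax (freq=1): brown, hold, man, pull, right, so, some, song, though, throw, week

11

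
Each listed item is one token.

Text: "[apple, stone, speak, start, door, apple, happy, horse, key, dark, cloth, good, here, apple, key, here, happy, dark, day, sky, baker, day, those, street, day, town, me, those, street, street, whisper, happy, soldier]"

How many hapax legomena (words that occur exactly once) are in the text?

Frequencies: apple:3, happy:3, day:3, street:3, key:2, dark:2, here:2, those:2, stone:1, speak:1, start:1, door:1, horse:1, cloth:1, good:1, sky:1, baker:1, town:1, me:1, whisper:1, … (1 more, each freq 1)
Hapax (freq=1): baker, cloth, door, good, horse, me, sky, soldier, speak, start, stone, town, whisper

13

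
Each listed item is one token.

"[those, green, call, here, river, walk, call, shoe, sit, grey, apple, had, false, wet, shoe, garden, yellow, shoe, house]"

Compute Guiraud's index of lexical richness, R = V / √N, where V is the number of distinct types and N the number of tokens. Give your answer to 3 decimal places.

N = 19, V = 16.
√N = 4.358899
R = 16 / 4.358899 = 3.671

3.671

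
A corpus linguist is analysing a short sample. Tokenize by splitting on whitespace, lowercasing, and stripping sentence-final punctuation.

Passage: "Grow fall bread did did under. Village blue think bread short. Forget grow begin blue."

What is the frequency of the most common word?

2

Frequencies: grow:2, bread:2, did:2, blue:2, fall:1, under:1, village:1, think:1, short:1, forget:1, begin:1
Most common: 'grow' with frequency 2.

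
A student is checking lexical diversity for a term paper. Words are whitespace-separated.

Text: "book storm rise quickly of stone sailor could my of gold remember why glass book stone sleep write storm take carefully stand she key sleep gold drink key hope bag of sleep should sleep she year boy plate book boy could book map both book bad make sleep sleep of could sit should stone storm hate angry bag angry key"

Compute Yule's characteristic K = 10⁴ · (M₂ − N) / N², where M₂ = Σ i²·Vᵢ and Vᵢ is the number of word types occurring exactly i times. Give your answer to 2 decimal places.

Frequencies: sleep:6, book:5, of:4, storm:3, stone:3, could:3, key:3, gold:2, she:2, bag:2, should:2, boy:2, angry:2, rise:1, quickly:1, sailor:1, my:1, remember:1, why:1, glass:1, … (14 more, each freq 1)
N = 60. Frequency spectrum: V_1=21, V_2=6, V_3=4, V_4=1, V_5=1, V_6=1
M₂ = 1²·21 + 2²·6 + 3²·4 + 4²·1 + 5²·1 + 6²·1 = 158
K = 10000 × (158 − 60) / 60² = 272.22

272.22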